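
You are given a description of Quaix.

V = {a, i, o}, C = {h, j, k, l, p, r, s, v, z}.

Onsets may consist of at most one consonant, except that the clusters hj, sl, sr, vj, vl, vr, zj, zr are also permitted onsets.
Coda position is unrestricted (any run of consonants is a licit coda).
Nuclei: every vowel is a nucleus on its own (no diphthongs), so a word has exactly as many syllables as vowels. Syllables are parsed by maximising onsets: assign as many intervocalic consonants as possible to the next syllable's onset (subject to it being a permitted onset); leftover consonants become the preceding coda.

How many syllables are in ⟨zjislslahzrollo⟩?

4

The vowels are i, a, o, o — 4 nuclei, so 4 syllables.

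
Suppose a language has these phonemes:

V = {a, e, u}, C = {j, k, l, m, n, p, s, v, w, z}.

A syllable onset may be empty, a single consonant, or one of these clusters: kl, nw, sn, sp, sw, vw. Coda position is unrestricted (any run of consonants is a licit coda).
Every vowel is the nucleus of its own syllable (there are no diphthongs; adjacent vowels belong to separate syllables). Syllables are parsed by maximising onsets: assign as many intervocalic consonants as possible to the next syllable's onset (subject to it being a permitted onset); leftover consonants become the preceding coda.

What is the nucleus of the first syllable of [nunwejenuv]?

Vowels present: u, e, e, u; each is a nucleus, giving 4 syllables.
The first nucleus (vowel 1 from the left) is /u/.

u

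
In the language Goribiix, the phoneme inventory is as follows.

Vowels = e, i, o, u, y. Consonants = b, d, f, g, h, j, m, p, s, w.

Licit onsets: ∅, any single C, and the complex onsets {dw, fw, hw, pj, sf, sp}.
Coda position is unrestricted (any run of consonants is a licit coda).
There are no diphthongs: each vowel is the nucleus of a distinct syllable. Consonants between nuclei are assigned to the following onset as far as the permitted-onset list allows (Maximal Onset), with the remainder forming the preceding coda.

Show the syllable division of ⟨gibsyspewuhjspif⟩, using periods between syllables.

Nuclei (vowels): i, y, e, u, i → 5 syllables.
V1 /i/ – V2 /y/: /bs/; trying suffixes from longest down, /s/ is the first permitted one, so coda /b/ | onset /s/.
V2 /y/ – V3 /e/: cluster /sp/ — /sp/ is itself a permitted onset, so the whole cluster goes right; preceding coda = ∅.
V3 /e/ – V4 /u/: just /w/ — single C goes to the following onset.
V4 /u/ – V5 /i/: /hjsp/; trying suffixes from longest down, /sp/ is the first permitted one, so coda /hj/ | onset /sp/.

gib.sy.spe.wuhj.spif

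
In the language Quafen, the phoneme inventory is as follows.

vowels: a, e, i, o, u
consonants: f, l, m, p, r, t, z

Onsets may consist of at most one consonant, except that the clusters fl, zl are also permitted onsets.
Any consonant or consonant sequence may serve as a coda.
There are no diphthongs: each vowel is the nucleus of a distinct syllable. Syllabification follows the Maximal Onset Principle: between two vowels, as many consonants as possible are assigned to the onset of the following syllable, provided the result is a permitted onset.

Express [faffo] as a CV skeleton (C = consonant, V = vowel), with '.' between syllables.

Nuclei (vowels): a, o → 2 syllables.
Between /a/ (V1) and /o/ (V2): /ff/ — longest licit onset from the right is /f/, leaving /f/ as coda.
Result: faf.fo.
Mapping each syllable to C/V: /faf/ → CVC, /fo/ → CV.

CVC.CV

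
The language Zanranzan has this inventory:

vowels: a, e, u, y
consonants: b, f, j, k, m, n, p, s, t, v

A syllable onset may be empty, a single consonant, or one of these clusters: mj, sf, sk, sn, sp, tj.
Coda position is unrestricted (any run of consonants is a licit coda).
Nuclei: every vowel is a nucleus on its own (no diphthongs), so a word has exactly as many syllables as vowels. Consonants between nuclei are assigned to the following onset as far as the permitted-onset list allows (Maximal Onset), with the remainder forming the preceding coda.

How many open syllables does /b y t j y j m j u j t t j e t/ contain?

1

Nuclei (vowels): y, y, u, e → 4 syllables.
/y…y/ gap (V1→V2): /tj/ is a licit onset in full, so it all attaches to the next syllable.
/y…u/ gap (V2→V3): cluster /jmj/ — the longest permitted-onset suffix is /mj/; onset = /mj/, preceding coda = /j/.
/u…e/ gap (V3→V4): /jttj/ splits as /jt/ + /tj/ (/tj/ is the longest suffix that is a licit onset).
So the parse is by.tjyj.mjujt.tjet.
Classifying each syllable: /by/ (open), /tjyj/ (closed), /mjujt/ (closed), /tjet/ (closed).
Open syllables: 1.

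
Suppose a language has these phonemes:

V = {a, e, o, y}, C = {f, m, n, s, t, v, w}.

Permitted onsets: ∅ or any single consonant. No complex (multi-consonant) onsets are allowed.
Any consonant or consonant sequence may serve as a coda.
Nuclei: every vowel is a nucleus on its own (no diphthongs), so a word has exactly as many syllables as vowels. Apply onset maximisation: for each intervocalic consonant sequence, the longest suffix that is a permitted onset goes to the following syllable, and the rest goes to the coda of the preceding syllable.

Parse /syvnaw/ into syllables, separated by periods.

Vowels present: y, a; each is a nucleus, giving 2 syllables.
σ1/σ2 boundary: /vn/ — longest licit onset from the right is /n/, leaving /v/ as coda.

syv.naw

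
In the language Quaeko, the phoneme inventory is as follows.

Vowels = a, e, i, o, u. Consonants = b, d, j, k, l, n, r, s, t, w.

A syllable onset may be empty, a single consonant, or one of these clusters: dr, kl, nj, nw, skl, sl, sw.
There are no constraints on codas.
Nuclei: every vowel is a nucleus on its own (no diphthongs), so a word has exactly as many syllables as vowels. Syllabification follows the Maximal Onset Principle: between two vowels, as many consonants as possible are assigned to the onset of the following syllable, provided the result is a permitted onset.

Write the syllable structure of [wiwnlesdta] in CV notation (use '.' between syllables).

CVCC.CVCC.CV

Nuclei (vowels): i, e, a → 3 syllables.
σ1/σ2 boundary: /wnl/; trying suffixes from longest down, /l/ is the first permitted one, so coda /wn/ | onset /l/.
σ2/σ3 boundary: /sdt/ splits as /sd/ + /t/ (/t/ is the longest suffix that is a licit onset).
So the parse is wiwn.lesd.ta.
Mapping each syllable to C/V: /wiwn/ → CVCC, /lesd/ → CVCC, /ta/ → CV.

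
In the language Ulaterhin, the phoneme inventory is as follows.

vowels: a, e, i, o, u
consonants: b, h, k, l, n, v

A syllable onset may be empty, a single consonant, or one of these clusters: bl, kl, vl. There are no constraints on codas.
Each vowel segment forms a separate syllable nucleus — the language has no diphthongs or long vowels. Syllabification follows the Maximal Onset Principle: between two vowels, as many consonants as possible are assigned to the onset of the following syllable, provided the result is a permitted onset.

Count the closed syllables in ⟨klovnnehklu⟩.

2

The vowels are o, e, u — 3 nuclei, so 3 syllables.
Between /o/ (V1) and /e/ (V2): /vnn/; trying suffixes from longest down, /n/ is the first permitted one, so coda /vn/ | onset /n/.
Between /e/ (V2) and /u/ (V3): /hkl/ splits as /h/ + /kl/ (/kl/ is the longest suffix that is a licit onset).
Result: klovn.neh.klu.
Classifying each syllable: /klovn/ (closed), /neh/ (closed), /klu/ (open).
Closed syllables: 2.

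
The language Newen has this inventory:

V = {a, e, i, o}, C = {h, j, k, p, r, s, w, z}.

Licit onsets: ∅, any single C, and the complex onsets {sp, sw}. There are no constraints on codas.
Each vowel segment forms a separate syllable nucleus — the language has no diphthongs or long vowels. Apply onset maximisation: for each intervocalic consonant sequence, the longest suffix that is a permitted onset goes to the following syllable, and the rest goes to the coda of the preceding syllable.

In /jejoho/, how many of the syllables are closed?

0

Vowels present: e, o, o; each is a nucleus, giving 3 syllables.
/e…o/ gap (V1→V2): just /j/ — single C goes to the following onset.
/o…o/ gap (V2→V3): just /h/ — single C goes to the following onset.
Result: je.jo.ho.
Classifying each syllable: /je/ (open), /jo/ (open), /ho/ (open).
Closed syllables: 0.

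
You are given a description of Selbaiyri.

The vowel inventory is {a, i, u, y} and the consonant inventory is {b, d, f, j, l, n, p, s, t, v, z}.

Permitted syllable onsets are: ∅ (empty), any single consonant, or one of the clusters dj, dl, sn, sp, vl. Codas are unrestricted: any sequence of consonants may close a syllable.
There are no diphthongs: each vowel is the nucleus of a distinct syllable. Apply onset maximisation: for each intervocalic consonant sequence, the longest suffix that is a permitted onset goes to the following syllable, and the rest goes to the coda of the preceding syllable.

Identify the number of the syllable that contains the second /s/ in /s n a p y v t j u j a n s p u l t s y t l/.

5

Vowels present: a, y, u, a, u, y; each is a nucleus, giving 6 syllables.
Between /a/ (V1) and /y/ (V2): /p/ → onset of the next syllable (single consonants are always licit onsets).
Between /y/ (V2) and /u/ (V3): /vtj/ — longest licit onset from the right is /j/, leaving /vt/ as coda.
Between /u/ (V3) and /a/ (V4): just /j/ — single C goes to the following onset.
Between /a/ (V4) and /u/ (V5): /nsp/ splits as /n/ + /sp/ (/sp/ is the longest suffix that is a licit onset).
Between /u/ (V5) and /y/ (V6): /lts/; trying suffixes from longest down, /s/ is the first permitted one, so coda /lt/ | onset /s/.
Putting it together: sna.pyvt.ju.jan.spult.sytl.
The second /s/ is in the onset of syllable 5 (/spult/).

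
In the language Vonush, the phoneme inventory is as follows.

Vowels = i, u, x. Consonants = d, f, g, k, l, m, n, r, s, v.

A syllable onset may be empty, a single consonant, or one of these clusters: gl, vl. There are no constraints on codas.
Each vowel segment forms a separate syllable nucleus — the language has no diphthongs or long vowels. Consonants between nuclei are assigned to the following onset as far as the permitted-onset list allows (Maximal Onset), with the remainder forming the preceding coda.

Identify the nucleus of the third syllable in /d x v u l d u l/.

u

Nuclei (vowels): x, u, u → 3 syllables.
The third nucleus (vowel 3 from the left) is /u/.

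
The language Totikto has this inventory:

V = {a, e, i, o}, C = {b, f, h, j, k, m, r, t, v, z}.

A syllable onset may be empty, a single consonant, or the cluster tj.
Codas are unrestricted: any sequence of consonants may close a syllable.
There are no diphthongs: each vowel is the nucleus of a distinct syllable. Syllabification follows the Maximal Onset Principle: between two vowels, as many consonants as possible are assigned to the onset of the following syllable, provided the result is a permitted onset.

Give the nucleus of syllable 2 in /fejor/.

Vowels present: e, o; each is a nucleus, giving 2 syllables.
The second nucleus (vowel 2 from the left) is /o/.

o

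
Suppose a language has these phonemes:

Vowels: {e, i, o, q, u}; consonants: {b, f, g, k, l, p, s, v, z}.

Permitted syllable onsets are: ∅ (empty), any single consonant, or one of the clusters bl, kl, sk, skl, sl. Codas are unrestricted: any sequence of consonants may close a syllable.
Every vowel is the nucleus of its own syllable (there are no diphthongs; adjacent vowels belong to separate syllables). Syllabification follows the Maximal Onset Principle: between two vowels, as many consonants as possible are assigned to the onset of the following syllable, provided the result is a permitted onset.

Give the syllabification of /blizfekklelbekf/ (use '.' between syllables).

The vowels are i, e, e, e — 4 nuclei, so 4 syllables.
σ1/σ2 boundary: /zf/; trying suffixes from longest down, /f/ is the first permitted one, so coda /z/ | onset /f/.
σ2/σ3 boundary: /kkl/; trying suffixes from longest down, /kl/ is the first permitted one, so coda /k/ | onset /kl/.
σ3/σ4 boundary: /lb/; trying suffixes from longest down, /b/ is the first permitted one, so coda /l/ | onset /b/.

bliz.fek.klel.bekf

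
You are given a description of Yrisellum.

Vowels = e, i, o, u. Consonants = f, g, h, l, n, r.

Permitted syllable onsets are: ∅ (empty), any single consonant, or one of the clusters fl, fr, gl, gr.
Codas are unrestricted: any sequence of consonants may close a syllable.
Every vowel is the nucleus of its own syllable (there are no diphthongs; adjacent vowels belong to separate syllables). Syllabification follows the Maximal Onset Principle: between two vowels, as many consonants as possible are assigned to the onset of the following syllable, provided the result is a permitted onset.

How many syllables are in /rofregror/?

The vowels are o, e, o — 3 nuclei, so 3 syllables.

3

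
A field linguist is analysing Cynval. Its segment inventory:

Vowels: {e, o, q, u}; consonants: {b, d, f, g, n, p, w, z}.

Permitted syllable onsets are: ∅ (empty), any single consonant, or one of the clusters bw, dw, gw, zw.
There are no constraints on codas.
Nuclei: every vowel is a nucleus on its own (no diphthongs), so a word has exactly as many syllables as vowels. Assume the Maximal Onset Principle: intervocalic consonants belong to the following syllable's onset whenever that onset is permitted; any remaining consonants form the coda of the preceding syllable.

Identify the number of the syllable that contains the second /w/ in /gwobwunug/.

Vowels present: o, u, u; each is a nucleus, giving 3 syllables.
Between /o/ (V1) and /u/ (V2): /bw/ is a licit onset in full, so it all attaches to the next syllable.
Between /u/ (V2) and /u/ (V3): /n/ is a single consonant, so it becomes the next onset.
Result: gwo.bwu.nug.
The second /w/ is in the onset of syllable 2 (/bwu/).

2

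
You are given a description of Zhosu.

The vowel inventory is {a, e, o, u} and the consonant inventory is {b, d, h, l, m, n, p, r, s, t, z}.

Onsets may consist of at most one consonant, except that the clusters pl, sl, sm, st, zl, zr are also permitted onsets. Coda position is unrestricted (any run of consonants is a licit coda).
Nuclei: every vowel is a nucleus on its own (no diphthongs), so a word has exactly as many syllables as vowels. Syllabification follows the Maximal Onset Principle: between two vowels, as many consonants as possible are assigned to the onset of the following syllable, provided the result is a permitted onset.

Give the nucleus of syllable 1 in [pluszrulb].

u

Nuclei (vowels): u, u → 2 syllables.
The first nucleus (vowel 1 from the left) is /u/.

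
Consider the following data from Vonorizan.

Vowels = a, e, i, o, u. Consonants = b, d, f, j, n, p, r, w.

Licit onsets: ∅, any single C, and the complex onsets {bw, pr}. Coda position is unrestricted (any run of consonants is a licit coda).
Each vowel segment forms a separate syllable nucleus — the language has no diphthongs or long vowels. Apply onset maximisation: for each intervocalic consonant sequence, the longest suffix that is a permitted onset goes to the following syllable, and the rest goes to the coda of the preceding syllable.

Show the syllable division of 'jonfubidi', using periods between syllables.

jon.fu.bi.di

Vowels present: o, u, i, i; each is a nucleus, giving 4 syllables.
V1 /o/ – V2 /u/: cluster /nf/ — the longest permitted-onset suffix is /f/; onset = /f/, preceding coda = /n/.
V2 /u/ – V3 /i/: /b/ is a single consonant, so it becomes the next onset.
V3 /i/ – V4 /i/: just /d/ — single C goes to the following onset.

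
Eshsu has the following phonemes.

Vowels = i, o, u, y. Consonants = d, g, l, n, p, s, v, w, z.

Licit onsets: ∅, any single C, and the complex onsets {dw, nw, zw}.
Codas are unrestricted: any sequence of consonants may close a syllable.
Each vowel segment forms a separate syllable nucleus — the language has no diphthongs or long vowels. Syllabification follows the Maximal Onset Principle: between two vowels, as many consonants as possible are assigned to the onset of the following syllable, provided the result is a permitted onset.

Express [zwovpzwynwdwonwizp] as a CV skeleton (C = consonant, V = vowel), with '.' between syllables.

The vowels are o, y, o, i — 4 nuclei, so 4 syllables.
Between /o/ (V1) and /y/ (V2): /vpzw/; trying suffixes from longest down, /zw/ is the first permitted one, so coda /vp/ | onset /zw/.
Between /y/ (V2) and /o/ (V3): cluster /nwdw/ — the longest permitted-onset suffix is /dw/; onset = /dw/, preceding coda = /nw/.
Between /o/ (V3) and /i/ (V4): cluster /nw/ — /nw/ is itself a permitted onset, so the whole cluster goes right; preceding coda = ∅.
Result: zwovp.zwynw.dwo.nwizp.
Mapping each syllable to C/V: /zwovp/ → CCVCC, /zwynw/ → CCVCC, /dwo/ → CCV, /nwizp/ → CCVCC.

CCVCC.CCVCC.CCV.CCVCC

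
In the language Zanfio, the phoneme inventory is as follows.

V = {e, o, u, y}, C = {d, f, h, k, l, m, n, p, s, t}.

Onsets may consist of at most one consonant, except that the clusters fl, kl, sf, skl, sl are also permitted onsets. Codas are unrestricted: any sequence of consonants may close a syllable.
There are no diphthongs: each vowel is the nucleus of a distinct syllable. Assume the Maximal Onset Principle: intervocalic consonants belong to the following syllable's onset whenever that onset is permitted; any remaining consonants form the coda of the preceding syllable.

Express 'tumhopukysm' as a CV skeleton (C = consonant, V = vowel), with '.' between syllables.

The vowels are u, o, u, y — 4 nuclei, so 4 syllables.
σ1/σ2 boundary: /mh/; trying suffixes from longest down, /h/ is the first permitted one, so coda /m/ | onset /h/.
σ2/σ3 boundary: /p/ is a single consonant, so it becomes the next onset.
σ3/σ4 boundary: /k/ → onset of the next syllable (single consonants are always licit onsets).
Syllabification: tum.ho.pu.kysm.
Mapping each syllable to C/V: /tum/ → CVC, /ho/ → CV, /pu/ → CV, /kysm/ → CVCC.

CVC.CV.CV.CVCC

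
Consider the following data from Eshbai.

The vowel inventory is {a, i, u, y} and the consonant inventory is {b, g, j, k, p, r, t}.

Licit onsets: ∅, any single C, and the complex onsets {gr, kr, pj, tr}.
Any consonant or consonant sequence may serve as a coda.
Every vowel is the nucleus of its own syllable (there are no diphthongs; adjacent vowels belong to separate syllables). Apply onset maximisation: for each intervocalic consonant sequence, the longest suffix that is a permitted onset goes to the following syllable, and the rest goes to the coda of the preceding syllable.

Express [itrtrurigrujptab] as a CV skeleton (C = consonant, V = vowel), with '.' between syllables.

The vowels are i, u, i, u, a — 5 nuclei, so 5 syllables.
/i…u/ gap (V1→V2): /trtr/ splits as /tr/ + /tr/ (/tr/ is the longest suffix that is a licit onset).
/u…i/ gap (V2→V3): /r/ is a single consonant, so it becomes the next onset.
/i…u/ gap (V3→V4): /gr/ is a licit onset in full, so it all attaches to the next syllable.
/u…a/ gap (V4→V5): cluster /jpt/ — the longest permitted-onset suffix is /t/; onset = /t/, preceding coda = /jp/.
Putting it together: itr.tru.ri.grujp.tab.
Mapping each syllable to C/V: /itr/ → VCC, /tru/ → CCV, /ri/ → CV, /grujp/ → CCVCC, /tab/ → CVC.

VCC.CCV.CV.CCVCC.CVC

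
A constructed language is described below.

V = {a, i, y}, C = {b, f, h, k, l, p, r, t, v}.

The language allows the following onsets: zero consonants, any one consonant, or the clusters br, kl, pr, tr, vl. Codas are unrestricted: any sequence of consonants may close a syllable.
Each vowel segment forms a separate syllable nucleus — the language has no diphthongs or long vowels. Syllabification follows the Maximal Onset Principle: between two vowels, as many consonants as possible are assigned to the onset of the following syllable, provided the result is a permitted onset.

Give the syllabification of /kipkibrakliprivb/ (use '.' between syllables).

kip.ki.bra.kli.privb

Nuclei (vowels): i, i, a, i, i → 5 syllables.
V1 /i/ – V2 /i/: /pk/; trying suffixes from longest down, /k/ is the first permitted one, so coda /p/ | onset /k/.
V2 /i/ – V3 /a/: cluster /br/ — /br/ is itself a permitted onset, so the whole cluster goes right; preceding coda = ∅.
V3 /a/ – V4 /i/: /kl/ — entire cluster is a permitted onset → onset /kl/, coda ∅.
V4 /i/ – V5 /i/: /pr/ is a licit onset in full, so it all attaches to the next syllable.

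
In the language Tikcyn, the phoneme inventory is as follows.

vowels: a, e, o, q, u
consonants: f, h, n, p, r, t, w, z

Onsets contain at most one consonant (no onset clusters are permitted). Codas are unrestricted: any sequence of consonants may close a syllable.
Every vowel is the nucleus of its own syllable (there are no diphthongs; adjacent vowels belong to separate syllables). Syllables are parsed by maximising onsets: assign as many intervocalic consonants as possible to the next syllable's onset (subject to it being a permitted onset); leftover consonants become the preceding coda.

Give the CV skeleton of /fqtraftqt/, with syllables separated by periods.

CVC.CVC.CVC

Vowels present: q, a, q; each is a nucleus, giving 3 syllables.
Between /q/ (V1) and /a/ (V2): /tr/ splits as /t/ + /r/ (/r/ is the longest suffix that is a licit onset).
Between /a/ (V2) and /q/ (V3): /ft/; trying suffixes from longest down, /t/ is the first permitted one, so coda /f/ | onset /t/.
So the parse is fqt.raf.tqt.
Mapping each syllable to C/V: /fqt/ → CVC, /raf/ → CVC, /tqt/ → CVC.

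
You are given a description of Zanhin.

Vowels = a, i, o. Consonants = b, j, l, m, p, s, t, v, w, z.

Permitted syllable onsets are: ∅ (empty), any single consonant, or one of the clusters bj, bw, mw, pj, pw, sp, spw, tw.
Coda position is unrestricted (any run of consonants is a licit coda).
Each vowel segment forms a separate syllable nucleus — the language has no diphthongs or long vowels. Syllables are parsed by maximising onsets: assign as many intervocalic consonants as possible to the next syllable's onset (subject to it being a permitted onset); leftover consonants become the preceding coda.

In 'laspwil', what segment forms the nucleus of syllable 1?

Vowels present: a, i; each is a nucleus, giving 2 syllables.
The first nucleus (vowel 1 from the left) is /a/.

a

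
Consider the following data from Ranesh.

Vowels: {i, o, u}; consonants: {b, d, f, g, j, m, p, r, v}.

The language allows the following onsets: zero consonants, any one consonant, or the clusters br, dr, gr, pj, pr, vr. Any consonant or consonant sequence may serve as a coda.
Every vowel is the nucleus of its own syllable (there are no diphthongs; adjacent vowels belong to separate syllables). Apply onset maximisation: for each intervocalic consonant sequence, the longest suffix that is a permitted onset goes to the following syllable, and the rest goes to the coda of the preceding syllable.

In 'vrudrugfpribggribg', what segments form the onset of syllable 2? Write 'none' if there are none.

Vowels present: u, u, i, i; each is a nucleus, giving 4 syllables.
V1 /u/ – V2 /u/: /dr/ — entire cluster is a permitted onset → onset /dr/, coda ∅.
V2 /u/ – V3 /i/: /gfpr/ splits as /gf/ + /pr/ (/pr/ is the longest suffix that is a licit onset).
V3 /i/ – V4 /i/: /bggr/ splits as /bg/ + /gr/ (/gr/ is the longest suffix that is a licit onset).
Syllabification: vru.drugf.pribg.gribg.
Syllable 2 is /drugf/: onset /dr/, nucleus /u/, coda /gf/.

dr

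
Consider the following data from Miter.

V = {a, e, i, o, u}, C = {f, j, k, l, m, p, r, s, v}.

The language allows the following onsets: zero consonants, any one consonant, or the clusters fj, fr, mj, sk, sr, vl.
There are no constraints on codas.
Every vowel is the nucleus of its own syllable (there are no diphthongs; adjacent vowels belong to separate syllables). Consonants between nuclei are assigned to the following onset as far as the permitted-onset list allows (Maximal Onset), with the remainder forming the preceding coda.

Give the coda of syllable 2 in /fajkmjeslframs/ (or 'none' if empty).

sl

The vowels are a, e, a — 3 nuclei, so 3 syllables.
Between /a/ (V1) and /e/ (V2): /jkmj/ — longest licit onset from the right is /mj/, leaving /jk/ as coda.
Between /e/ (V2) and /a/ (V3): /slfr/; trying suffixes from longest down, /fr/ is the first permitted one, so coda /sl/ | onset /fr/.
Result: fajk.mjesl.frams.
Syllable 2 is /mjesl/: onset /mj/, nucleus /e/, coda /sl/.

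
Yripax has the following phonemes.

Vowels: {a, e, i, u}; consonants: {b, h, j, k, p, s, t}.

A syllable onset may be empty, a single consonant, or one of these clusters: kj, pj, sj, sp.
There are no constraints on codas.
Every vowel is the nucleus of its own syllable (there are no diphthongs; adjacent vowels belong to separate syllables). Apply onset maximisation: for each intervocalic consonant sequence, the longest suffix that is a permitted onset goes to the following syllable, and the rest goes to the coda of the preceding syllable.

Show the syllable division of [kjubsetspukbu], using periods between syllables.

kjub.set.spuk.bu

Nuclei (vowels): u, e, u, u → 4 syllables.
/u…e/ gap (V1→V2): /bs/ — longest licit onset from the right is /s/, leaving /b/ as coda.
/e…u/ gap (V2→V3): /tsp/; trying suffixes from longest down, /sp/ is the first permitted one, so coda /t/ | onset /sp/.
/u…u/ gap (V3→V4): /kb/ splits as /k/ + /b/ (/b/ is the longest suffix that is a licit onset).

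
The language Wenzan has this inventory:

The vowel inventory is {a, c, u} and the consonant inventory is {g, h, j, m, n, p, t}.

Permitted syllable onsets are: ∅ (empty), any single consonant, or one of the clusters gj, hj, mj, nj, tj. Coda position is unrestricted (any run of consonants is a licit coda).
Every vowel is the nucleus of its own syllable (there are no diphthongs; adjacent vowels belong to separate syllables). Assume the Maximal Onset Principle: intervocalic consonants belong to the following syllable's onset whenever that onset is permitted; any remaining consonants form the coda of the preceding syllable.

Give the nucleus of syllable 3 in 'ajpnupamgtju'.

a

Vowels present: a, u, a, u; each is a nucleus, giving 4 syllables.
The third nucleus (vowel 3 from the left) is /a/.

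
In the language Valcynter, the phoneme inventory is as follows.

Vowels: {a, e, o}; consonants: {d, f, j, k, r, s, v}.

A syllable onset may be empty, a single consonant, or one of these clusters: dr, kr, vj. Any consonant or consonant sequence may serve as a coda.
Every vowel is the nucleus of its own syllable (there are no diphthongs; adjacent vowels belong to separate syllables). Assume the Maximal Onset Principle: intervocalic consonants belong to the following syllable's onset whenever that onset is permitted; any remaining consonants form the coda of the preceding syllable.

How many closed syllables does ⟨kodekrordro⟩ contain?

1

The vowels are o, e, o, o — 4 nuclei, so 4 syllables.
/o…e/ gap (V1→V2): /d/ → onset of the next syllable (single consonants are always licit onsets).
/e…o/ gap (V2→V3): /kr/ — entire cluster is a permitted onset → onset /kr/, coda ∅.
/o…o/ gap (V3→V4): /rdr/ — longest licit onset from the right is /dr/, leaving /r/ as coda.
Putting it together: ko.de.kror.dro.
Classifying each syllable: /ko/ (open), /de/ (open), /kror/ (closed), /dro/ (open).
Closed syllables: 1.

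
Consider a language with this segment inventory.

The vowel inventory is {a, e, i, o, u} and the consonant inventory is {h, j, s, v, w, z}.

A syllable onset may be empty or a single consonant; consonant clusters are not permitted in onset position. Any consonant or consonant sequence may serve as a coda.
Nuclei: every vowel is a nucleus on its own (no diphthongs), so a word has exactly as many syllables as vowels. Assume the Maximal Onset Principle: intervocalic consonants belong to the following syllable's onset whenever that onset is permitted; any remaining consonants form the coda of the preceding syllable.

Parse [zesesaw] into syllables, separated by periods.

Vowels present: e, e, a; each is a nucleus, giving 3 syllables.
/e…e/ gap (V1→V2): just /s/ — single C goes to the following onset.
/e…a/ gap (V2→V3): /s/ → onset of the next syllable (single consonants are always licit onsets).

ze.se.saw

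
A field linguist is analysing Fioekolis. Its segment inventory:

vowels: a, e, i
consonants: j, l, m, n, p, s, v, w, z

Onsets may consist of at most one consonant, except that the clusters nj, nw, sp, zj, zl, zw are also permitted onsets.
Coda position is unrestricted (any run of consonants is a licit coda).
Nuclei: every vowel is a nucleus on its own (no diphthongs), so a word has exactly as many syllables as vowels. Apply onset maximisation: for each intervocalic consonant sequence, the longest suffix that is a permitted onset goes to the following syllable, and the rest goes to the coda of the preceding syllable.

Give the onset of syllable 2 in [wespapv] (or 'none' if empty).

sp

Nuclei (vowels): e, a → 2 syllables.
Between /e/ (V1) and /a/ (V2): cluster /sp/ — /sp/ is itself a permitted onset, so the whole cluster goes right; preceding coda = ∅.
So the parse is we.spapv.
Syllable 2 is /spapv/: onset /sp/, nucleus /a/, coda /pv/.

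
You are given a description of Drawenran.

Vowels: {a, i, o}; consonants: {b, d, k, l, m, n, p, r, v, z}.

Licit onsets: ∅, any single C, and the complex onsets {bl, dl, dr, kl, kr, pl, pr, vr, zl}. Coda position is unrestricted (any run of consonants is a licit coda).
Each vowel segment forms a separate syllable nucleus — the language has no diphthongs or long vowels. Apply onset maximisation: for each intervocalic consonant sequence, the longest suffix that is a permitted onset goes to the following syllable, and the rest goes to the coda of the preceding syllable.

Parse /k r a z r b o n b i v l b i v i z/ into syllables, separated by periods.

krazr.bon.bivl.bi.viz

Nuclei (vowels): a, o, i, i, i → 5 syllables.
σ1/σ2 boundary: /zrb/ splits as /zr/ + /b/ (/b/ is the longest suffix that is a licit onset).
σ2/σ3 boundary: /nb/ splits as /n/ + /b/ (/b/ is the longest suffix that is a licit onset).
σ3/σ4 boundary: /vlb/ — longest licit onset from the right is /b/, leaving /vl/ as coda.
σ4/σ5 boundary: just /v/ — single C goes to the following onset.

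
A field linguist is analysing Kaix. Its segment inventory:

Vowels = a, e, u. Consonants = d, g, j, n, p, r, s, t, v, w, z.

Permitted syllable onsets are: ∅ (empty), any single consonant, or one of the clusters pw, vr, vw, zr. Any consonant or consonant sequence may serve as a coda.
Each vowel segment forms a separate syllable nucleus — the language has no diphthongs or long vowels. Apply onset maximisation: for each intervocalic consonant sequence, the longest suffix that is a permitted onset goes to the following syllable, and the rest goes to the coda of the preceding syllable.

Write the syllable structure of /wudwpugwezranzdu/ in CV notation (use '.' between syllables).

CVCC.CVC.CV.CCVCC.CV

Vowels present: u, u, e, a, u; each is a nucleus, giving 5 syllables.
/u…u/ gap (V1→V2): /dwp/; trying suffixes from longest down, /p/ is the first permitted one, so coda /dw/ | onset /p/.
/u…e/ gap (V2→V3): /gw/ — longest licit onset from the right is /w/, leaving /g/ as coda.
/e…a/ gap (V3→V4): cluster /zr/ — /zr/ is itself a permitted onset, so the whole cluster goes right; preceding coda = ∅.
/a…u/ gap (V4→V5): /nzd/ — longest licit onset from the right is /d/, leaving /nz/ as coda.
Result: wudw.pug.we.zranz.du.
Mapping each syllable to C/V: /wudw/ → CVCC, /pug/ → CVC, /we/ → CV, /zranz/ → CCVCC, /du/ → CV.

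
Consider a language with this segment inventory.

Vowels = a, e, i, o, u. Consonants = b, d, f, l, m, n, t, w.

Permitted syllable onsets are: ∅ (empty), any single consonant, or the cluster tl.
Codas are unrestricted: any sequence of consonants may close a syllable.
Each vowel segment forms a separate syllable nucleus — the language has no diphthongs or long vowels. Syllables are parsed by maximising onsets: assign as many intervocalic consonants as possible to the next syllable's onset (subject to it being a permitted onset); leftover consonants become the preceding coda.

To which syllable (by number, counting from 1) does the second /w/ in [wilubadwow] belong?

Nuclei (vowels): i, u, a, o → 4 syllables.
/i…u/ gap (V1→V2): /l/ is a single consonant, so it becomes the next onset.
/u…a/ gap (V2→V3): /b/ → onset of the next syllable (single consonants are always licit onsets).
/a…o/ gap (V3→V4): cluster /dw/ — the longest permitted-onset suffix is /w/; onset = /w/, preceding coda = /d/.
Result: wi.lu.bad.wow.
The second /w/ is in the onset of syllable 4 (/wow/).

4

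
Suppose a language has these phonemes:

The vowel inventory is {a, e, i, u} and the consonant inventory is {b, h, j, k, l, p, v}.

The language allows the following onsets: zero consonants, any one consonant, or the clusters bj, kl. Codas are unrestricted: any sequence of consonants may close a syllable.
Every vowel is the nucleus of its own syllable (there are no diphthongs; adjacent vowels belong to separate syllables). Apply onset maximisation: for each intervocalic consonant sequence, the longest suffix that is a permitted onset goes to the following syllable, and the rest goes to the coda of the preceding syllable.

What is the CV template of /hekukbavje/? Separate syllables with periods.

The vowels are e, u, a, e — 4 nuclei, so 4 syllables.
/e…u/ gap (V1→V2): /k/ → onset of the next syllable (single consonants are always licit onsets).
/u…a/ gap (V2→V3): /kb/ — longest licit onset from the right is /b/, leaving /k/ as coda.
/a…e/ gap (V3→V4): /vj/ — longest licit onset from the right is /j/, leaving /v/ as coda.
Result: he.kuk.bav.je.
Mapping each syllable to C/V: /he/ → CV, /kuk/ → CVC, /bav/ → CVC, /je/ → CV.

CV.CVC.CVC.CV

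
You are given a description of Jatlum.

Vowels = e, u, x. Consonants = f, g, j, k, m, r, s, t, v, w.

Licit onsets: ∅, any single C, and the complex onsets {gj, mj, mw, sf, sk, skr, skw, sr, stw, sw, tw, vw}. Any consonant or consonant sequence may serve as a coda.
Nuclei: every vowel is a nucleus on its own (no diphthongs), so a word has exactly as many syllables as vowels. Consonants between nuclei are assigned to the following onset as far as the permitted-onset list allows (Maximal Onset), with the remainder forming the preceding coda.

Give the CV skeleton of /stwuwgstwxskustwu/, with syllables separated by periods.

Vowels present: u, x, u, u; each is a nucleus, giving 4 syllables.
σ1/σ2 boundary: /wgstw/; trying suffixes from longest down, /stw/ is the first permitted one, so coda /wg/ | onset /stw/.
σ2/σ3 boundary: /sk/ is a licit onset in full, so it all attaches to the next syllable.
σ3/σ4 boundary: /stw/ — entire cluster is a permitted onset → onset /stw/, coda ∅.
Result: stwuwg.stwx.sku.stwu.
Mapping each syllable to C/V: /stwuwg/ → CCCVCC, /stwx/ → CCCV, /sku/ → CCV, /stwu/ → CCCV.

CCCVCC.CCCV.CCV.CCCV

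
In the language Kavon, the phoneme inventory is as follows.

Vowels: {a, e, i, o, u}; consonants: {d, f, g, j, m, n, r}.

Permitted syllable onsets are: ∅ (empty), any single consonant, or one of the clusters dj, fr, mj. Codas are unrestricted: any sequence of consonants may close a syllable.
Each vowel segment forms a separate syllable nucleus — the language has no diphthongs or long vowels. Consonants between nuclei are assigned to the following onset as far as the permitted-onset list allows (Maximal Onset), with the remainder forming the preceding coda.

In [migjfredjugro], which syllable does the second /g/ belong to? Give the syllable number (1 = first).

Nuclei (vowels): i, e, u, o → 4 syllables.
σ1/σ2 boundary: /gjfr/ splits as /gj/ + /fr/ (/fr/ is the longest suffix that is a licit onset).
σ2/σ3 boundary: /dj/ — entire cluster is a permitted onset → onset /dj/, coda ∅.
σ3/σ4 boundary: /gr/ splits as /g/ + /r/ (/r/ is the longest suffix that is a licit onset).
So the parse is migj.fre.djug.ro.
The second /g/ is in the coda of syllable 3 (/djug/).

3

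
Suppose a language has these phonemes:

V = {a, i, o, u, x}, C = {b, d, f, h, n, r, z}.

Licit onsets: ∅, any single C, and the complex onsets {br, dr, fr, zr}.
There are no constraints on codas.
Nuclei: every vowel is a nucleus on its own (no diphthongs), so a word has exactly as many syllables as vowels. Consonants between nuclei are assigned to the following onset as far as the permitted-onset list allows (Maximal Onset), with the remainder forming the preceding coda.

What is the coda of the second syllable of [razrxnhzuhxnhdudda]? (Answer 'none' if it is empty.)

nh

Vowels present: a, x, u, x, u, a; each is a nucleus, giving 6 syllables.
σ1/σ2 boundary: /zr/ is a licit onset in full, so it all attaches to the next syllable.
σ2/σ3 boundary: /nhz/ splits as /nh/ + /z/ (/z/ is the longest suffix that is a licit onset).
σ3/σ4 boundary: just /h/ — single C goes to the following onset.
σ4/σ5 boundary: /nhd/ splits as /nh/ + /d/ (/d/ is the longest suffix that is a licit onset).
σ5/σ6 boundary: cluster /dd/ — the longest permitted-onset suffix is /d/; onset = /d/, preceding coda = /d/.
Putting it together: ra.zrxnh.zu.hxnh.dud.da.
Syllable 2 is /zrxnh/: onset /zr/, nucleus /x/, coda /nh/.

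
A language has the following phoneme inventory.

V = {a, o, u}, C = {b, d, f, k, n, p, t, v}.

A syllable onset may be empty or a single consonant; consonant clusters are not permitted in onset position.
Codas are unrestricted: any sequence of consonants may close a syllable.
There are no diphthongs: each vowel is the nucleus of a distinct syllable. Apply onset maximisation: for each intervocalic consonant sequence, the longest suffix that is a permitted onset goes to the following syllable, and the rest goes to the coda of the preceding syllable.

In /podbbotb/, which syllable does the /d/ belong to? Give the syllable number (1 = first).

Vowels present: o, o; each is a nucleus, giving 2 syllables.
Between /o/ (V1) and /o/ (V2): cluster /dbb/ — the longest permitted-onset suffix is /b/; onset = /b/, preceding coda = /db/.
Result: podb.botb.
The /d/ is in the coda of syllable 1 (/podb/).

1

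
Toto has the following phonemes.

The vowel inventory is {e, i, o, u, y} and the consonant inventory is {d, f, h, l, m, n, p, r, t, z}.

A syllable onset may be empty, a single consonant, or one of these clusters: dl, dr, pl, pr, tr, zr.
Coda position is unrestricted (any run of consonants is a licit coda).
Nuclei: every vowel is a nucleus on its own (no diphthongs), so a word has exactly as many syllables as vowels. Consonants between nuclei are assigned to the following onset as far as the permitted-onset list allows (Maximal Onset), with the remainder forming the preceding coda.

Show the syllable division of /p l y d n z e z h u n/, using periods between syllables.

plydn.zez.hun

Vowels present: y, e, u; each is a nucleus, giving 3 syllables.
Between /y/ (V1) and /e/ (V2): cluster /dnz/ — the longest permitted-onset suffix is /z/; onset = /z/, preceding coda = /dn/.
Between /e/ (V2) and /u/ (V3): /zh/; trying suffixes from longest down, /h/ is the first permitted one, so coda /z/ | onset /h/.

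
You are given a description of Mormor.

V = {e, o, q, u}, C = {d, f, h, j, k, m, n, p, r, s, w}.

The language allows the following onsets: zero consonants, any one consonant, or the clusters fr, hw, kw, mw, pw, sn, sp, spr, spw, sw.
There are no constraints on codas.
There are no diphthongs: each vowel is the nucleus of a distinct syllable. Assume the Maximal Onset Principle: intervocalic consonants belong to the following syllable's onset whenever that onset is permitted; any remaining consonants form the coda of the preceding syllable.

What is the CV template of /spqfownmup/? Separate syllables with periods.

CCV.CVCC.CVC

The vowels are q, o, u — 3 nuclei, so 3 syllables.
σ1/σ2 boundary: just /f/ — single C goes to the following onset.
σ2/σ3 boundary: cluster /wnm/ — the longest permitted-onset suffix is /m/; onset = /m/, preceding coda = /wn/.
So the parse is spq.fown.mup.
Mapping each syllable to C/V: /spq/ → CCV, /fown/ → CVCC, /mup/ → CVC.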